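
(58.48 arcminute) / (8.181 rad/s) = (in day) 2.407e-08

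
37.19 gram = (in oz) 1.312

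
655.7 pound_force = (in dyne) 2.917e+08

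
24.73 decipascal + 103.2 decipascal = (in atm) 0.0001263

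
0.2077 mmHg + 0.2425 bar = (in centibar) 24.28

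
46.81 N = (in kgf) 4.773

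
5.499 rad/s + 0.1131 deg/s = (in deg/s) 315.2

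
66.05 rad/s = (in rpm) 630.7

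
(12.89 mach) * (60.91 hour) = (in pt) 2.728e+12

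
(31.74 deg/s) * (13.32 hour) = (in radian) 2.656e+04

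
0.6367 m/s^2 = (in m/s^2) 0.6367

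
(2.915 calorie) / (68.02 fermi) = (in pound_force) 4.031e+13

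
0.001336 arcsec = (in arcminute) 2.227e-05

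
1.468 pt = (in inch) 0.02039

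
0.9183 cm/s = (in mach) 2.697e-05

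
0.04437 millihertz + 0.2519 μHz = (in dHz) 0.0004462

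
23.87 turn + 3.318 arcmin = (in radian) 150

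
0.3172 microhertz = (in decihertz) 3.172e-06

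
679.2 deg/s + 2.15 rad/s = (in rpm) 133.7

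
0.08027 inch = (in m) 0.002039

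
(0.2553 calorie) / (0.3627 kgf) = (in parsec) 9.732e-18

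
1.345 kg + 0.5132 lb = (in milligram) 1.578e+06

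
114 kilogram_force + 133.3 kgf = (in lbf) 545.2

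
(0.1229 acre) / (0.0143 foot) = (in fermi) 1.141e+20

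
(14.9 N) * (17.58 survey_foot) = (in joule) 79.84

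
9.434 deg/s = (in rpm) 1.572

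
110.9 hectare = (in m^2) 1.109e+06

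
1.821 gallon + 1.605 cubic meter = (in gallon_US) 425.8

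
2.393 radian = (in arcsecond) 4.936e+05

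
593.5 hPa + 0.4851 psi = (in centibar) 62.69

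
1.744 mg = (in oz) 6.152e-05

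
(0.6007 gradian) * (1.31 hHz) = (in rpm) 11.8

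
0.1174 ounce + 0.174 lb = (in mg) 8.225e+04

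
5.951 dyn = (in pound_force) 1.338e-05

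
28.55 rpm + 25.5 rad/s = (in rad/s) 28.49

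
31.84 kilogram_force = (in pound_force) 70.2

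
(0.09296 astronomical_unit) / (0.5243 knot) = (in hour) 1.432e+07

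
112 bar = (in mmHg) 8.401e+04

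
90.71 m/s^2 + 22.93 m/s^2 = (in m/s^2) 113.6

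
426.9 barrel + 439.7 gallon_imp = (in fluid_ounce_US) 2.363e+06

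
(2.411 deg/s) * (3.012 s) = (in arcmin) 435.7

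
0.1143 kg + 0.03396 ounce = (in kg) 0.1153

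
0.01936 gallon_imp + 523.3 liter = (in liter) 523.4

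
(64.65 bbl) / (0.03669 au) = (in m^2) 1.873e-09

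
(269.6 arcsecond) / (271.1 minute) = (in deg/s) 4.604e-06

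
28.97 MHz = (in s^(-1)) 2.897e+07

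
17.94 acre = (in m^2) 7.26e+04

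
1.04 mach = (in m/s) 354.1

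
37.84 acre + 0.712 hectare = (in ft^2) 1.725e+06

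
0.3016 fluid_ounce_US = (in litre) 0.008919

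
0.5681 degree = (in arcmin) 34.09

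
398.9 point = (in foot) 0.4617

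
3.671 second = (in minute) 0.06118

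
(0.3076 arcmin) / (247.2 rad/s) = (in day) 4.189e-12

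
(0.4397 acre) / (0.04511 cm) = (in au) 2.637e-05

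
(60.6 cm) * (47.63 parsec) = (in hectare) 8.906e+13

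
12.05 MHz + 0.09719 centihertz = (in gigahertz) 0.01205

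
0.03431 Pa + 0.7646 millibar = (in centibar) 0.07649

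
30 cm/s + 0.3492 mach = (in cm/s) 1.192e+04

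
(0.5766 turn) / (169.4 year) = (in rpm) 6.476e-09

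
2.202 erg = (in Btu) 2.087e-10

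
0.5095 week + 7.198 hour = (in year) 0.01059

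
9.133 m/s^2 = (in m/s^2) 9.133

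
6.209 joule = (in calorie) 1.484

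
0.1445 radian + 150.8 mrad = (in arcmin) 1015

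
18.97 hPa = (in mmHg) 14.23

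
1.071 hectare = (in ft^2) 1.153e+05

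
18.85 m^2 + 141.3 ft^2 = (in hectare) 0.003198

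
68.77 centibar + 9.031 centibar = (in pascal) 7.78e+04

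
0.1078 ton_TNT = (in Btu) 4.275e+05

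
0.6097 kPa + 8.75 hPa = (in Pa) 1485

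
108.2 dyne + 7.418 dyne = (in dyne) 115.6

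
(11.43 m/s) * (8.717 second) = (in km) 0.09964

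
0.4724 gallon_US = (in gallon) 0.4724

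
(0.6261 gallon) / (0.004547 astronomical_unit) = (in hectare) 3.484e-16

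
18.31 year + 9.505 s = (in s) 5.774e+08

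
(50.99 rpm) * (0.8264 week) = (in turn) 4.248e+05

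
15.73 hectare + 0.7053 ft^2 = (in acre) 38.87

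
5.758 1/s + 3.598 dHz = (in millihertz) 6118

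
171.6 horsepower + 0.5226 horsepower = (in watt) 1.284e+05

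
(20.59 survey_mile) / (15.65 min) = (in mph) 78.94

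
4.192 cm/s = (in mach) 0.0001231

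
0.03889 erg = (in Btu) 3.686e-12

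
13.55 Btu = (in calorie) 3417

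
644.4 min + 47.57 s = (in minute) 645.2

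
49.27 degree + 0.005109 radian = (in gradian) 55.07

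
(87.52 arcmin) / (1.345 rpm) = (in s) 0.1808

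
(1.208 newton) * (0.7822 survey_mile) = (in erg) 1.521e+10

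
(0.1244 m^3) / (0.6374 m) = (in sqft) 2.101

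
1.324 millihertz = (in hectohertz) 1.324e-05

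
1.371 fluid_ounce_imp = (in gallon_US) 0.01029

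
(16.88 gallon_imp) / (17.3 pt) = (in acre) 0.003107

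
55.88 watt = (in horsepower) 0.07494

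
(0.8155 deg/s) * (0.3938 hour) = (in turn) 3.211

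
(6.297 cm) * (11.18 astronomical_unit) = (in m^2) 1.053e+11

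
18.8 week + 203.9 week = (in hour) 3.741e+04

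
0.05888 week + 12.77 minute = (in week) 0.06015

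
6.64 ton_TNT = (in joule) 2.778e+10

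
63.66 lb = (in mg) 2.888e+07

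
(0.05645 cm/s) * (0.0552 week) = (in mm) 1.885e+04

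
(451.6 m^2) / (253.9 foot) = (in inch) 229.7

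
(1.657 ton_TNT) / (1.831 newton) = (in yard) 4.141e+09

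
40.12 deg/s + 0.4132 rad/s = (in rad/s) 1.113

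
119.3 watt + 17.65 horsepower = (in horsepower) 17.81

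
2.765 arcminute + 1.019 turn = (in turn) 1.019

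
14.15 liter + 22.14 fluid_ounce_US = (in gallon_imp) 3.257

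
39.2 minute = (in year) 7.458e-05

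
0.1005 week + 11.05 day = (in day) 11.75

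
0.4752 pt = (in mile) 1.042e-07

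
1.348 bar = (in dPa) 1.348e+06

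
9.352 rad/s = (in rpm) 89.31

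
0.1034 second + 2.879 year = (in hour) 2.522e+04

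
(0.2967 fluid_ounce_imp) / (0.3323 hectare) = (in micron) 0.002537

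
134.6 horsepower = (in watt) 1.004e+05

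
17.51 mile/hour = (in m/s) 7.828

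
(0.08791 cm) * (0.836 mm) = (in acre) 1.816e-10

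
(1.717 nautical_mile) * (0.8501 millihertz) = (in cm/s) 270.3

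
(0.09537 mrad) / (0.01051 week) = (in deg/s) 8.596e-07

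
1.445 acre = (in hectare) 0.5848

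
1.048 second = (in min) 0.01747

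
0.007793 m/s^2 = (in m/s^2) 0.007793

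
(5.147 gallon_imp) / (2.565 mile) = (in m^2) 5.668e-06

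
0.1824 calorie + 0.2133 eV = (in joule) 0.7632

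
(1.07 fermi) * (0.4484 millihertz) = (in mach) 1.409e-21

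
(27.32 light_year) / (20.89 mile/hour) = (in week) 4.576e+10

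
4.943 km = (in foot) 1.622e+04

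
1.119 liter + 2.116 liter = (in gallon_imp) 0.7116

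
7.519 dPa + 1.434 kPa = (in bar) 0.01435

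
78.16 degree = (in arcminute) 4690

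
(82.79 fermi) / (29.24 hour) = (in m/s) 7.865e-19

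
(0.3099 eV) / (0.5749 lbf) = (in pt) 5.504e-17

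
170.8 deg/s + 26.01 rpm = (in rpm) 54.48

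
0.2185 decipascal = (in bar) 2.185e-07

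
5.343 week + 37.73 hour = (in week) 5.568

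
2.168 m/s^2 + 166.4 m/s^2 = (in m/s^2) 168.6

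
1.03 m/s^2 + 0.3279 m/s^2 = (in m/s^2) 1.358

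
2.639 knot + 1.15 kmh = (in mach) 0.004925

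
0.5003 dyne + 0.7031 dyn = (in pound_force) 2.705e-06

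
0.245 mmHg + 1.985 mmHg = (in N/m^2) 297.3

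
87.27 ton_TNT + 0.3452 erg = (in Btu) 3.461e+08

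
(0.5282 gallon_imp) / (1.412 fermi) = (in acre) 4.202e+08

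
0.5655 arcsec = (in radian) 2.742e-06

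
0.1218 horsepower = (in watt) 90.83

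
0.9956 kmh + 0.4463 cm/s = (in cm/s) 28.1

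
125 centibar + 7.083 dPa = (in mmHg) 937.6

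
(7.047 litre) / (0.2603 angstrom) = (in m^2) 2.707e+08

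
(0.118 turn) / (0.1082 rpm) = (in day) 0.0007573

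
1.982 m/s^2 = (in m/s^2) 1.982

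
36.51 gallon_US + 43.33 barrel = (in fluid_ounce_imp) 2.473e+05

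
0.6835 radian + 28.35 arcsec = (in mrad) 683.6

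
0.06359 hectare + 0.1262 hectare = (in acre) 0.469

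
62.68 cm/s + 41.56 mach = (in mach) 41.56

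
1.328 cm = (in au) 8.877e-14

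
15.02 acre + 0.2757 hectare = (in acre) 15.7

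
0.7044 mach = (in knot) 466.2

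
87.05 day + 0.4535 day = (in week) 12.5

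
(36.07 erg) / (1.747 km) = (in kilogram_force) 2.105e-10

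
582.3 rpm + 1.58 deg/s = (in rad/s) 61.01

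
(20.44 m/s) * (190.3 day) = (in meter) 3.361e+08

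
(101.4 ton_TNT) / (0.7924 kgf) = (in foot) 1.791e+11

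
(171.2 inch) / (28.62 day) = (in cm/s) 0.0001759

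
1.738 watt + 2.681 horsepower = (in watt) 2001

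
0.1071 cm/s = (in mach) 3.145e-06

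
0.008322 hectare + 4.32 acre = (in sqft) 1.891e+05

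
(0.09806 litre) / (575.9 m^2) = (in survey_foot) 5.586e-07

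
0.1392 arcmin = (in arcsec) 8.352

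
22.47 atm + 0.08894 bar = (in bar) 22.86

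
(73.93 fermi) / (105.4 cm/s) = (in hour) 1.948e-17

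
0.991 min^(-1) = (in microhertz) 1.652e+04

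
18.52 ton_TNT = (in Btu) 7.344e+07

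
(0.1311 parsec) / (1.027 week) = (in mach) 1.913e+07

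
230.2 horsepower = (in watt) 1.717e+05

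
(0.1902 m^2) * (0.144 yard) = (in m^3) 0.02504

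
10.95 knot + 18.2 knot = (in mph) 33.55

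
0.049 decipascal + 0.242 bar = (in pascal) 2.42e+04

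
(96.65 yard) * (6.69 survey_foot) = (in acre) 0.04453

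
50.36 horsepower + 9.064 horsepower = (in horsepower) 59.42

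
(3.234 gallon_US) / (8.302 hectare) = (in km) 1.475e-10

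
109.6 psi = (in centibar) 755.7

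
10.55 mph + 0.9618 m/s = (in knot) 11.04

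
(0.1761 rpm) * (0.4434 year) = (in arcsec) 5.319e+10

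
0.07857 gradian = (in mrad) 1.234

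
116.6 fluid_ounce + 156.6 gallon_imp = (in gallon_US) 189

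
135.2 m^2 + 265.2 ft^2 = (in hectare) 0.01598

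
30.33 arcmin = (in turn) 0.001404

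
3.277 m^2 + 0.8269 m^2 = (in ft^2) 44.17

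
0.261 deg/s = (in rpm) 0.0435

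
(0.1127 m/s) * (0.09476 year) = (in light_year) 3.56e-11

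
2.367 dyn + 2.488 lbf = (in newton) 11.07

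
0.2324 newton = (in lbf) 0.05225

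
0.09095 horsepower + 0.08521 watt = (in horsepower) 0.09106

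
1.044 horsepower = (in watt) 778.5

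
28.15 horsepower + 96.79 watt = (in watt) 2.109e+04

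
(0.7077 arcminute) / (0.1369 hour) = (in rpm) 3.989e-06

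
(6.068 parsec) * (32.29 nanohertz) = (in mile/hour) 1.352e+10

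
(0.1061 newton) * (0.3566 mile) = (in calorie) 14.55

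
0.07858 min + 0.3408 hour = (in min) 20.53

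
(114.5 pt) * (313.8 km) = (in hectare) 1.268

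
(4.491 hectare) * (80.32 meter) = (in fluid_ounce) 1.22e+11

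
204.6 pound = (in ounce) 3274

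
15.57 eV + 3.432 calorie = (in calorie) 3.432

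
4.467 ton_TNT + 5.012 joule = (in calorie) 4.467e+09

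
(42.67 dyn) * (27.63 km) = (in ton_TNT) 2.818e-09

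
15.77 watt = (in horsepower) 0.02115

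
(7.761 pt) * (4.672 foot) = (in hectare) 3.899e-07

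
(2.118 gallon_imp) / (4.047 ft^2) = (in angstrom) 2.561e+08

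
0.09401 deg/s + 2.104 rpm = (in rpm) 2.12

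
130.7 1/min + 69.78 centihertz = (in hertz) 2.876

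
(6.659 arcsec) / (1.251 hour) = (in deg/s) 4.107e-07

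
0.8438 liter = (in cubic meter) 0.0008438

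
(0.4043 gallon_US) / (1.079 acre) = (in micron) 0.3505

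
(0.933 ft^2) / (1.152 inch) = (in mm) 2962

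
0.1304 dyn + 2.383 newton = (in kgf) 0.243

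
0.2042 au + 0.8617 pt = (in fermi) 3.055e+25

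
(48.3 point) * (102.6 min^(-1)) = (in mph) 0.06518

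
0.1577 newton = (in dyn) 1.577e+04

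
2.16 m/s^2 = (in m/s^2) 2.16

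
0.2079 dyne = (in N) 2.079e-06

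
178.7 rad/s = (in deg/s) 1.024e+04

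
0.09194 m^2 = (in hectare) 9.194e-06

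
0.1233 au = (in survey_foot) 6.052e+10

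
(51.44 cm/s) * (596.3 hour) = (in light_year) 1.167e-10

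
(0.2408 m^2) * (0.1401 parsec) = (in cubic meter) 1.041e+15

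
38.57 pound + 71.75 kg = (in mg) 8.925e+07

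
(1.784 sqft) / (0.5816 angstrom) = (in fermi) 2.85e+24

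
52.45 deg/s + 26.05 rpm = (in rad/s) 3.643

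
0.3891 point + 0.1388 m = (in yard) 0.1519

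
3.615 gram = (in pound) 0.00797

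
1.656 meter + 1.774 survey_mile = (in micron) 2.857e+09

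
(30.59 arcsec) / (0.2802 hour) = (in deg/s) 8.424e-06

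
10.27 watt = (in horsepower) 0.01377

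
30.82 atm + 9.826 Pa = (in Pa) 3.123e+06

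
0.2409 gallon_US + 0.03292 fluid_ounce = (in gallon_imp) 0.2008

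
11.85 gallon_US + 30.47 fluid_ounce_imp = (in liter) 45.72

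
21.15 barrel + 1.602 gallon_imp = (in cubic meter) 3.37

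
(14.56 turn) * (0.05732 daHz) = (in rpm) 500.7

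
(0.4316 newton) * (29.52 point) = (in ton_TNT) 1.074e-12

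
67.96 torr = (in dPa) 9.061e+04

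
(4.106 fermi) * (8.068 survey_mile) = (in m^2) 5.331e-11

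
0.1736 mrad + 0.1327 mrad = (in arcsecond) 63.18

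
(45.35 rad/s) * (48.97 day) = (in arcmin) 6.596e+11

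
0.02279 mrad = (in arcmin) 0.07835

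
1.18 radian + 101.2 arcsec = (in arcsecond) 2.435e+05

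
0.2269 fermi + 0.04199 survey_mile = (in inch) 2660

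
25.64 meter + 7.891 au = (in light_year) 0.0001248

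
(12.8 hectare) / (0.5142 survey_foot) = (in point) 2.315e+09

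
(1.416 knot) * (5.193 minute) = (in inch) 8936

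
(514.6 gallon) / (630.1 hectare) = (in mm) 0.0003092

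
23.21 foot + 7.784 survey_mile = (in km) 12.53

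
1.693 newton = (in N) 1.693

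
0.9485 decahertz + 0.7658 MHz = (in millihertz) 7.658e+08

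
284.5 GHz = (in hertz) 2.845e+11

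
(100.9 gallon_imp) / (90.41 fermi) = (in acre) 1.254e+09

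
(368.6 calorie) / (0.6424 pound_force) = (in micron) 5.397e+08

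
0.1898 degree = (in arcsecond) 683.3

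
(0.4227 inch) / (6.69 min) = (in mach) 7.855e-08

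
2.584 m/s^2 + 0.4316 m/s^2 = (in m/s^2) 3.016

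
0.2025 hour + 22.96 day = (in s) 1.984e+06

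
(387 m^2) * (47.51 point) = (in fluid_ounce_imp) 2.283e+05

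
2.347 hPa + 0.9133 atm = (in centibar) 92.77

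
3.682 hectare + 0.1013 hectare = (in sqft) 4.072e+05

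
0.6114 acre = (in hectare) 0.2474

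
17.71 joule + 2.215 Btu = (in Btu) 2.232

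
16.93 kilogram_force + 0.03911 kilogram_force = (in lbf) 37.41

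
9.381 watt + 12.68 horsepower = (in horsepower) 12.69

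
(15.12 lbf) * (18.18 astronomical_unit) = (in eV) 1.142e+33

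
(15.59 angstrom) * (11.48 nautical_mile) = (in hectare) 3.315e-09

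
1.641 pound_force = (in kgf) 0.7443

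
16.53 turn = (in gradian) 6612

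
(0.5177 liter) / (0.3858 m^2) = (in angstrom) 1.342e+07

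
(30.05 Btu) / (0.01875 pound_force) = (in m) 3.801e+05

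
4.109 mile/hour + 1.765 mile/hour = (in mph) 5.874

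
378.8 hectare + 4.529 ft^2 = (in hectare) 378.8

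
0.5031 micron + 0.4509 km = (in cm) 4.509e+04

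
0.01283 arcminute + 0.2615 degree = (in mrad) 4.568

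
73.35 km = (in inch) 2.888e+06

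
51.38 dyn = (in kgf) 5.239e-05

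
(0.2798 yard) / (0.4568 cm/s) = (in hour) 0.01556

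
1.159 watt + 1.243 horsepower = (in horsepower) 1.245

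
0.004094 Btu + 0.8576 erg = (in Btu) 0.004094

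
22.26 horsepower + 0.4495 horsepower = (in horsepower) 22.71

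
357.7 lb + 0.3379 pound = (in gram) 1.624e+05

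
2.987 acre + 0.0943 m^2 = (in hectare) 1.209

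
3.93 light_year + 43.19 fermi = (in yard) 4.066e+16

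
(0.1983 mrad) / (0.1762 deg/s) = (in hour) 1.791e-05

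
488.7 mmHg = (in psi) 9.45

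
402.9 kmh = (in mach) 0.3287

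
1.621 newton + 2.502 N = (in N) 4.123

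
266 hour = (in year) 0.03037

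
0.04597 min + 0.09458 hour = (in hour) 0.09535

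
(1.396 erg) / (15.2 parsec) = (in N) 2.976e-25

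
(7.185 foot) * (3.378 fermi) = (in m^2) 7.398e-15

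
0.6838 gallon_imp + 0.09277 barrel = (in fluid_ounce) 603.8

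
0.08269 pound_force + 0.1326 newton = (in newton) 0.5004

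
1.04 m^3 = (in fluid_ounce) 3.517e+04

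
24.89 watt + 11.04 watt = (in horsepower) 0.04818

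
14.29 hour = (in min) 857.4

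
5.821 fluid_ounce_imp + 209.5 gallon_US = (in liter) 793.2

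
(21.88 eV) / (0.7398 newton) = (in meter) 4.739e-18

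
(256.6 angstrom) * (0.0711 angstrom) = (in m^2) 1.824e-19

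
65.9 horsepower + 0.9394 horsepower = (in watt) 4.984e+04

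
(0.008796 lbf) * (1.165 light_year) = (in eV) 2.692e+33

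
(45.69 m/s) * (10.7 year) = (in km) 1.542e+07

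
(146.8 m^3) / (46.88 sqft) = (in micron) 3.371e+07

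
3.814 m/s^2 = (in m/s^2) 3.814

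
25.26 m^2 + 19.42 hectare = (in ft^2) 2.091e+06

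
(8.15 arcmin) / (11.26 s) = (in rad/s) 0.0002105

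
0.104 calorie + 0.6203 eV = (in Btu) 0.0004124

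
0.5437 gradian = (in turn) 0.001359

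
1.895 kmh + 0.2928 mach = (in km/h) 360.8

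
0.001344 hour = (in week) 8e-06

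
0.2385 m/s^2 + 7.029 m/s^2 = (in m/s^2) 7.268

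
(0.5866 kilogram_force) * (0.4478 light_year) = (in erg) 2.437e+23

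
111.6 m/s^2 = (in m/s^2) 111.6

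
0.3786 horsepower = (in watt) 282.3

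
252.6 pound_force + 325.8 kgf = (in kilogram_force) 440.4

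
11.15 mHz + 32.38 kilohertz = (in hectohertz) 323.8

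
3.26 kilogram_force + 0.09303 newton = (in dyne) 3.206e+06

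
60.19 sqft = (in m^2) 5.592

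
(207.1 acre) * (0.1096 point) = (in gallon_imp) 7128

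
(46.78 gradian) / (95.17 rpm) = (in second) 0.07373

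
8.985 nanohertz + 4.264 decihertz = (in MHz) 4.264e-07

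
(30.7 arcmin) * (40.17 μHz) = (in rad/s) 3.587e-07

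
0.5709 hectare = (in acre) 1.411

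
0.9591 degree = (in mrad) 16.74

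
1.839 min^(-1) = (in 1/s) 0.03065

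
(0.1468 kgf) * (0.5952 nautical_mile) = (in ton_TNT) 3.793e-07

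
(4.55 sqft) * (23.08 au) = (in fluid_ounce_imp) 5.137e+16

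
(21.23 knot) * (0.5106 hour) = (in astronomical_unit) 1.342e-07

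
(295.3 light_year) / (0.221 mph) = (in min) 4.713e+17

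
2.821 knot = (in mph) 3.246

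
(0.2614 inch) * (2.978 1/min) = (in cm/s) 0.03295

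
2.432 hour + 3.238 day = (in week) 0.477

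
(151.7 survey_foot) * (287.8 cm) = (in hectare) 0.01331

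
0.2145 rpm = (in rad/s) 0.02246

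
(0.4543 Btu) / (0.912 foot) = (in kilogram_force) 175.8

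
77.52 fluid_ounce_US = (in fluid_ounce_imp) 80.69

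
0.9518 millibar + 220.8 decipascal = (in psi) 0.01701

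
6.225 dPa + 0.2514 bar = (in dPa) 2.514e+05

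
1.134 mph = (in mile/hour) 1.134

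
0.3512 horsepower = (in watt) 261.9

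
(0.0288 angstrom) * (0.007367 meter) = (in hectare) 2.122e-18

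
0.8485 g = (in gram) 0.8485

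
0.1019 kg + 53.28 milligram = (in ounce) 3.596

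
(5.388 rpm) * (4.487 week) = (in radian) 1.531e+06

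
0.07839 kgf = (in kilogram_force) 0.07839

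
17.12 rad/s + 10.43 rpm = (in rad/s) 18.21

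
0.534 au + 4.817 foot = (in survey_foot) 2.621e+11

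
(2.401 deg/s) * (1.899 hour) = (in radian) 286.5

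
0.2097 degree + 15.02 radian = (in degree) 860.8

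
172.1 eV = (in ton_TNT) 6.59e-27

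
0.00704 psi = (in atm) 0.000479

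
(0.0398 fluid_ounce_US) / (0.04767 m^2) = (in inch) 0.0009721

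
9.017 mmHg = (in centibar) 1.202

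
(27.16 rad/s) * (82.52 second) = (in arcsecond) 4.623e+08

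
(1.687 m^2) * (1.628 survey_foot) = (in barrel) 5.265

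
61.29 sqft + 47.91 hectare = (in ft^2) 5.157e+06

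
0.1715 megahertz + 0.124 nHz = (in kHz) 171.5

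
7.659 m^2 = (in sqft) 82.44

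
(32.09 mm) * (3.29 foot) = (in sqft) 0.3464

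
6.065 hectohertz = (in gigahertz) 6.065e-07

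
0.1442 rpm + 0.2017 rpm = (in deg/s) 2.075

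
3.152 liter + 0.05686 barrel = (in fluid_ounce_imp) 429.1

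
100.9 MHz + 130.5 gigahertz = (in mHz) 1.306e+14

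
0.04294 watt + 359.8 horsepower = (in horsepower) 359.8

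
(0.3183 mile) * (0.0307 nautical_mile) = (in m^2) 2.912e+04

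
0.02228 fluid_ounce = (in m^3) 6.589e-07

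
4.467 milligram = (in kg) 4.467e-06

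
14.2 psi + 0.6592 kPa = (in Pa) 9.856e+04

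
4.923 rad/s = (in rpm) 47.01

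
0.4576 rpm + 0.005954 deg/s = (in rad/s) 0.04802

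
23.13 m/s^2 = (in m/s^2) 23.13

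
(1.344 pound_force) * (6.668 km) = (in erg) 3.986e+11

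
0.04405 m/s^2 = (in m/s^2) 0.04405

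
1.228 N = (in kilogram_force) 0.1252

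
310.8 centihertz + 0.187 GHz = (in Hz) 1.87e+08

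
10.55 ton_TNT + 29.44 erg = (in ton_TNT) 10.55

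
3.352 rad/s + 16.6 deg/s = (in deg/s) 208.7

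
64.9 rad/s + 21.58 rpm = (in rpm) 641.3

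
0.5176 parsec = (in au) 1.068e+05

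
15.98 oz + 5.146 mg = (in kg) 0.453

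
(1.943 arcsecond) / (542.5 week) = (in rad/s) 2.871e-14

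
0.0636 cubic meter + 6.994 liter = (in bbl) 0.444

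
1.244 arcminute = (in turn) 5.759e-05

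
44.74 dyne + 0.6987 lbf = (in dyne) 3.108e+05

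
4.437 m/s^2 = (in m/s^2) 4.437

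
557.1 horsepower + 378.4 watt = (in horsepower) 557.6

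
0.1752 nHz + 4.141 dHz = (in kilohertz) 0.0004141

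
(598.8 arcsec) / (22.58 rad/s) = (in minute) 2.143e-06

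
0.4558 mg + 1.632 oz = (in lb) 0.102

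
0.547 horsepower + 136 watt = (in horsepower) 0.7294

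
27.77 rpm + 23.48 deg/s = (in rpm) 31.68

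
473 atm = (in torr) 3.595e+05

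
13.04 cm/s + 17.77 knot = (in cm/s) 927.2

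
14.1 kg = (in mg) 1.41e+07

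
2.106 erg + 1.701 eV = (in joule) 2.106e-07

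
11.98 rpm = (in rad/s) 1.255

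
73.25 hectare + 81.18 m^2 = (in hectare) 73.26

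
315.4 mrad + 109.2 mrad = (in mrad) 424.6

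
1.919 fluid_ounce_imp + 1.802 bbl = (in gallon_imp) 63.03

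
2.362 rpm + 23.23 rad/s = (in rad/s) 23.48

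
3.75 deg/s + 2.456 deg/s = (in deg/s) 6.206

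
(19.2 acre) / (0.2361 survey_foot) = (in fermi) 1.08e+21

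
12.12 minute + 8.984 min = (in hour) 0.3517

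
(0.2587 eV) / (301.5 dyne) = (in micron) 1.375e-11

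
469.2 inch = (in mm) 1.192e+04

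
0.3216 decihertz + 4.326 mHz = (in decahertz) 0.003649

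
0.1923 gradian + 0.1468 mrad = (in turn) 0.0005041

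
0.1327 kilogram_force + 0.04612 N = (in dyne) 1.347e+05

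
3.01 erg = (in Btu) 2.853e-10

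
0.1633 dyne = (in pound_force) 3.671e-07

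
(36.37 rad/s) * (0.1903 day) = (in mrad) 5.98e+08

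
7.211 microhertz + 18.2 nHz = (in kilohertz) 7.229e-09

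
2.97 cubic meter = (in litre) 2970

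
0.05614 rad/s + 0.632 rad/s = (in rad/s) 0.6881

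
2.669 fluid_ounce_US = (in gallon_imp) 0.01736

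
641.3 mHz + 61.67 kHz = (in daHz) 6167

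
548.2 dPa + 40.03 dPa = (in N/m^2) 58.82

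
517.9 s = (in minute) 8.632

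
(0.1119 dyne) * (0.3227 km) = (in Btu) 3.423e-07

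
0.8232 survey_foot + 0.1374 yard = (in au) 2.517e-12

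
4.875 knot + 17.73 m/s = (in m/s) 20.24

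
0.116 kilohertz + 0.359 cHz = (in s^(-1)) 116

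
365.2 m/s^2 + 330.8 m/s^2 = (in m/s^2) 696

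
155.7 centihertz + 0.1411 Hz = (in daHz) 0.1698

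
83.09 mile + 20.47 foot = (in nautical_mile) 72.21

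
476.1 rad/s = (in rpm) 4546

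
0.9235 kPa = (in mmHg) 6.927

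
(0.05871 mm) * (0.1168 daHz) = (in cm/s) 0.006857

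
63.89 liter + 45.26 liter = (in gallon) 28.83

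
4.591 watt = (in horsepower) 0.006157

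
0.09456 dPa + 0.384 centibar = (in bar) 0.00384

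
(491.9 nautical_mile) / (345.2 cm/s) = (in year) 0.008368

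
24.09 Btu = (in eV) 1.586e+23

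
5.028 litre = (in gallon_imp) 1.106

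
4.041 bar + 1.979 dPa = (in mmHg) 3031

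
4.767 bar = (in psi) 69.14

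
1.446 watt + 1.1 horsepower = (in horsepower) 1.102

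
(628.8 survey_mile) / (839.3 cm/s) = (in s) 1.206e+05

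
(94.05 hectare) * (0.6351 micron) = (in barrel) 3.757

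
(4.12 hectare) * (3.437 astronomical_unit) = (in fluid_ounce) 7.163e+20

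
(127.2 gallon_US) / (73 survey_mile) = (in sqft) 4.412e-05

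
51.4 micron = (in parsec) 1.666e-21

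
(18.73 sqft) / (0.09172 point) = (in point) 1.524e+08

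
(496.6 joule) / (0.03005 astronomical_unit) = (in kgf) 1.126e-08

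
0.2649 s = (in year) 8.4e-09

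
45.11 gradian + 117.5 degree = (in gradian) 175.7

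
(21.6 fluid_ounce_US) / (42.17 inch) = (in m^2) 0.0005964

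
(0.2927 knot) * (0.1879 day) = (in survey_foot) 8020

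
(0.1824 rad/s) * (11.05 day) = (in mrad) 1.741e+08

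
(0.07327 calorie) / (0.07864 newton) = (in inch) 153.5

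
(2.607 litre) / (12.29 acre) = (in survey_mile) 3.257e-11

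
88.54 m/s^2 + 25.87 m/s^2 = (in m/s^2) 114.4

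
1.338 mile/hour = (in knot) 1.163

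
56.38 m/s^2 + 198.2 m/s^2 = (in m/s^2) 254.6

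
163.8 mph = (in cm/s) 7323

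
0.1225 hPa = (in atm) 0.0001209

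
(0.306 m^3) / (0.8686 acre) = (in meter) 8.705e-05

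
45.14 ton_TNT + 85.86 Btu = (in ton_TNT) 45.14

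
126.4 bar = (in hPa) 1.264e+05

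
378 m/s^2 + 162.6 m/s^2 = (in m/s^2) 540.6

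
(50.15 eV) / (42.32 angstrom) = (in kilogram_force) 1.936e-10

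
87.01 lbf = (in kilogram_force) 39.47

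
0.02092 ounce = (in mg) 593.1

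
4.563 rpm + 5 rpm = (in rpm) 9.563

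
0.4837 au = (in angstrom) 7.236e+20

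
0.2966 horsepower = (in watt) 221.2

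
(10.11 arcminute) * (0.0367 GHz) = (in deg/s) 6.184e+06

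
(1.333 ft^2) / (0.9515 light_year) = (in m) 1.376e-17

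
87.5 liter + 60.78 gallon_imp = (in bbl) 2.288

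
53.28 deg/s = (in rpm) 8.88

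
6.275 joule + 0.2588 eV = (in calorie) 1.5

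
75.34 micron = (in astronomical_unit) 5.036e-16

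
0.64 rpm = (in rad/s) 0.06702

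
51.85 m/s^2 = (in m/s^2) 51.85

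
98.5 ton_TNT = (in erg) 4.121e+18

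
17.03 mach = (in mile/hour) 1.297e+04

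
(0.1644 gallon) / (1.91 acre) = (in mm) 8.051e-05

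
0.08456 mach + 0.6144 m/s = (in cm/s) 2941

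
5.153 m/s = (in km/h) 18.55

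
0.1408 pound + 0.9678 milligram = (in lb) 0.1408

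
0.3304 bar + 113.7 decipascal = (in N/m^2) 3.305e+04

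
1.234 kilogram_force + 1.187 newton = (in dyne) 1.329e+06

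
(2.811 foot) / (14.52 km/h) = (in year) 6.736e-09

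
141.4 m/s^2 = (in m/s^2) 141.4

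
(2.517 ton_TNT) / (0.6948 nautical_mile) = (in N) 8.184e+06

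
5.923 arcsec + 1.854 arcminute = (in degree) 0.03255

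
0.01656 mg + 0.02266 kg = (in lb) 0.04996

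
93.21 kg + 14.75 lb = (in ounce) 3524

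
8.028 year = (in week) 418.6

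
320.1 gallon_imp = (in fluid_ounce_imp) 5.122e+04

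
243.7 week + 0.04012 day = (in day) 1706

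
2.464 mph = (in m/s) 1.102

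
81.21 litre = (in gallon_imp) 17.86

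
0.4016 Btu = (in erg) 4.237e+09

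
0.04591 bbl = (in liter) 7.299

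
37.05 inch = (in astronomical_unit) 6.291e-12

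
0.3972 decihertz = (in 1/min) 2.383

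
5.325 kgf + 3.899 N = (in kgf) 5.723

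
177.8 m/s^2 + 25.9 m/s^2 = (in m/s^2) 203.7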